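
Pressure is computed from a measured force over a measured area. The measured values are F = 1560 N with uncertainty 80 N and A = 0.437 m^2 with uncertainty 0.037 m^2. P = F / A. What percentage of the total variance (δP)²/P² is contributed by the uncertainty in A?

73.2%

(δP/P)² = (1·δF/F)² + (-1·δA/A)²
  F term: (1×0.0513)² = 0.00263
  A term: (-1×0.0847)² = 0.00717
Total = 0.00980. Share from A = 0.00717/0.00980 = 0.732.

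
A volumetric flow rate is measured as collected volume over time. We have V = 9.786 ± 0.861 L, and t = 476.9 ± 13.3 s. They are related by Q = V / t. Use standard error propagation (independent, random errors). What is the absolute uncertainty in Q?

Q is a product of powers, so relative uncertainties combine in quadrature:
  (1·δV/V)² = (1×0.0880)² = 0.00774;  (-1·δt/t)² = (-1×0.0279)² = 0.000778
δQ/Q = √(0.00852) = 0.0923
Q = 0.02052 L/s, so δQ = 0.0923 × 0.02052 = 0.00189 L/s.

0.00189 L/s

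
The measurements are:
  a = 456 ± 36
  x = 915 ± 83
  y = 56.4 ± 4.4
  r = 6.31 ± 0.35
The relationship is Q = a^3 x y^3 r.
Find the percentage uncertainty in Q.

Relative error in a monomial: (δQ/Q)² = Σ (nᵢ · δxᵢ/xᵢ)².
  (3·δa/a)² = (3×0.0789)² = 0.0561;  (1·δx/x)² = (1×0.0907)² = 0.00823;  (3·δy/y)² = (3×0.0780)² = 0.0548;  (1·δr/r)² = (1×0.0555)² = 0.00308
δQ/Q = √(0.122) = 0.350

35.0%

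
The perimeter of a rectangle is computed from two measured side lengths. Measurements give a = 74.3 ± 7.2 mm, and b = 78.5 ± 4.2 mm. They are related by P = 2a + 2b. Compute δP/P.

0.0546

For a sum/difference, combine absolute errors in quadrature:
  (2·δa)² = 207;  (2·δb)² = 70.6
δP = √(278) = 16.7 mm
P = 306 mm, so δP/P = 16.7/306 = 0.0546.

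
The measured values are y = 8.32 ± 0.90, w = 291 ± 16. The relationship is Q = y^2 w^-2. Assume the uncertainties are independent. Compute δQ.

For a monomial Q ∝ y^2, w^-2, fractional errors add in quadrature:
  (2·δy/y)² = (2×0.108)² = 0.0468;  (-2·δw/w)² = (-2×0.0550)² = 0.0121
δQ/Q = √(0.0589) = 0.243
Q = 0.000817, so δQ = 0.243 × 0.000817 = 0.000198.

0.000198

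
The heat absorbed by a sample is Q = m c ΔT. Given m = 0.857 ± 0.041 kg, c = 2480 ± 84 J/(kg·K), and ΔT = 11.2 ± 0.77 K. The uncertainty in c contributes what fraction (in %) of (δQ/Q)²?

(δQ/Q)² = (1·δm/m)² + (1·δc/c)² + (1·δΔT/ΔT)²
  m term: (1×0.0478)² = 0.00229
  c term: (1×0.0339)² = 0.00115
  ΔT term: (1×0.0688)² = 0.00473
Total = 0.00816. Share from c = 0.00115/0.00816 = 0.141.

14.1%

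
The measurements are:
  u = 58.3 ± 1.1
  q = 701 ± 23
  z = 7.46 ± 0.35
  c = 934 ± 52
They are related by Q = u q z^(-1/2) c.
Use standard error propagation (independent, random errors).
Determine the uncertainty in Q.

9.96e+05

Q is a product of powers, so relative uncertainties combine in quadrature:
  (1·δu/u)² = (1×0.0189)² = 0.000356;  (1·δq/q)² = (1×0.0328)² = 0.00108;  (−½·δz/z)² = (-0.5×0.0469)² = 0.000550;  (1·δc/c)² = (1×0.0557)² = 0.00310
δQ/Q = √(0.00508) = 0.0713
Q = 1.4e+07, so δQ = 0.0713 × 1.4e+07 = 9.96e+05.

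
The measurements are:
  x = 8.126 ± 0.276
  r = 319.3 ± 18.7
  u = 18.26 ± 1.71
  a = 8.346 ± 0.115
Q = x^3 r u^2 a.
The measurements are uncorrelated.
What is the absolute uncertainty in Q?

1.06e+08

For a monomial Q ∝ x^3, r, u^2, a, fractional errors add in quadrature:
  (3·δx/x)² = (3×0.0340)² = 0.0104;  (1·δr/r)² = (1×0.0586)² = 0.00343;  (2·δu/u)² = (2×0.0936)² = 0.0351;  (1·δa/a)² = (1×0.0138)² = 0.000190
δQ/Q = √(0.0491) = 0.222
Q = 4.768e+08, so δQ = 0.222 × 4.768e+08 = 1.06e+08.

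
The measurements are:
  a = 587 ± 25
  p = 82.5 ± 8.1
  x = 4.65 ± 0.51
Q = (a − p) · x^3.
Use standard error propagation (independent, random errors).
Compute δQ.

16900

Let u = a − p = 504. δu = √(δa² + δp²) = √(625 + 65.6) = 26.3, so δu/u = 0.0521.
Q is then a monomial in u, x:
δQ/Q = √((δu/u)² + (3·δx/x)²) = √(0.00271 + 0.108) = 0.333
Q = 50700, so δQ = 0.333 × 50700 = 16900.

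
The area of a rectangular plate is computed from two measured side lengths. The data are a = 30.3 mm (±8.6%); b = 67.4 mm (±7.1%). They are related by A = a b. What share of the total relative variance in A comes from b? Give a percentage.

40.5%

(δA/A)² = (1·δa/a)² + (1·δb/b)²
  a term: (1×0.0860)² = 0.00740
  b term: (1×0.0710)² = 0.00504
Total = 0.0124. Share from b = 0.00504/0.0124 = 0.405.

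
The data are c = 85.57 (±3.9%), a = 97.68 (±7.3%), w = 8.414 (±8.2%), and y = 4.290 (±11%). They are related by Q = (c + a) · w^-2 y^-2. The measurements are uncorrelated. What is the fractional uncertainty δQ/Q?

Let u = c + a = 183.2. δu = √(δc² + δa²) = √(11.1 + 50.8) = 7.87, so δu/u = 0.0430.
Q is then a monomial in u, w, y:
δQ/Q = √((δu/u)² + (-2·δw/w)² + (-2·δy/y)²) = √(0.00185 + 0.0269 + 0.0484) = 0.278

0.278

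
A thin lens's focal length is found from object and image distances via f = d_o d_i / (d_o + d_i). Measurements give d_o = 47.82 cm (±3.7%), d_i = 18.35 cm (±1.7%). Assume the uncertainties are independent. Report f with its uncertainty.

∂f/∂d_o = (d_i/(d_o+d_i))² = 0.0769;  ∂f/∂d_i = (d_o/(d_o+d_i))² = 0.522
δf = √((∂f/∂d_o · δd_o)² + (∂f/∂d_i · δd_i)²) = √(0.0185 + 0.0265) = 0.212 cm
f = 13.26 cm.

13.26 ± 0.212 cm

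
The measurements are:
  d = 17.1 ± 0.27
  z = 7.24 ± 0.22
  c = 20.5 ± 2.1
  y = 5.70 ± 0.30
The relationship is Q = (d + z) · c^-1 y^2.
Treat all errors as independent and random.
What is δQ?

5.69

Let u = d + z = 24.3. δu = √(δd² + δz²) = √(0.0729 + 0.0484) = 0.348, so δu/u = 0.0143.
Q is then a monomial in u, c, y:
δQ/Q = √((δu/u)² + (-1·δc/c)² + (2·δy/y)²) = √(0.000205 + 0.0105 + 0.0111) = 0.148
Q = 38.6, so δQ = 0.148 × 38.6 = 5.69.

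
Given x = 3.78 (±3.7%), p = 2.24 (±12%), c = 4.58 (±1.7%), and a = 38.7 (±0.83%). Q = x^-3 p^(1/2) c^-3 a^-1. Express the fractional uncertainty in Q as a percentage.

13.6%

Relative error in a monomial: (δQ/Q)² = Σ (nᵢ · δxᵢ/xᵢ)².
  (-3·δx/x)² = (-3×0.0370)² = 0.0123;  (½·δp/p)² = (0.5×0.120)² = 0.00360;  (-3·δc/c)² = (-3×0.0170)² = 0.00260;  (-1·δa/a)² = (-1×0.00830)² = 6.89e-05
δQ/Q = √(0.0186) = 0.136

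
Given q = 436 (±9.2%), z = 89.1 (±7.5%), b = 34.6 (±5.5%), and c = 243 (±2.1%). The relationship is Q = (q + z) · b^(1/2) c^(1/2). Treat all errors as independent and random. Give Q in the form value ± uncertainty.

48100 ± 3990

Let u = q + z = 525. δu = √(δq² + δz²) = √(1610 + 44.7) = 40.7, so δu/u = 0.0774.
Q is then a monomial in u, b, c:
δQ/Q = √((δu/u)² + (½·δb/b)² + (½·δc/c)²) = √(0.00600 + 0.000756 + 0.000110) = 0.0828
Q = 48100, so δQ = 0.0828 × 48100 = 3990.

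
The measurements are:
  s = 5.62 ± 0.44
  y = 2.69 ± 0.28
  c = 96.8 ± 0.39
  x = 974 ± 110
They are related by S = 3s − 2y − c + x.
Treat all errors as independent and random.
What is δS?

Each term contributes (cᵢ δxᵢ)² to (δS)²:
  (3·δs)² = 1.74;  (2·δy)² = 0.314;  (δc)² = 0.152;  (δx)² = 12100
δS = √(12100) = 110

110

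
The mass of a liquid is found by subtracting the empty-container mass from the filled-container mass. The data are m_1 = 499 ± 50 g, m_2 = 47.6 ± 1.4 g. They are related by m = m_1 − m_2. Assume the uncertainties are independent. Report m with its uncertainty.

m is a linear combination, so absolute uncertainties add in quadrature:
  (δm_1)² = 2500;  (δm_2)² = 1.96
δm = √(2500) = 50.0 g
m = 451 g.

451 ± 50.0 g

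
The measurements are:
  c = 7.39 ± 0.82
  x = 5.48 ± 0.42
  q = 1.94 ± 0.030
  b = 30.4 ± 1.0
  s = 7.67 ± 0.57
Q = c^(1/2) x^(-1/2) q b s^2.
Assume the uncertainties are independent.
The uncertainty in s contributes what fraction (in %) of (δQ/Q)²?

79.0%

(δQ/Q)² = (½·δc/c)² + (−½·δx/x)² + (1·δq/q)² + (1·δb/b)² + (2·δs/s)²
  c term: (0.5×0.111)² = 0.00308
  x term: (-0.5×0.0766)² = 0.00147
  q term: (1×0.0155)² = 0.000239
  b term: (1×0.0329)² = 0.00108
  s term: (2×0.0743)² = 0.0221
Total = 0.0280. Share from s = 0.0221/0.0280 = 0.790.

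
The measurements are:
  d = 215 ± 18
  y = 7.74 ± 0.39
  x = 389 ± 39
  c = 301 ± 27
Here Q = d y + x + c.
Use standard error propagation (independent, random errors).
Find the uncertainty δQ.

Let p = d·y = 1660. δp/p = √((1·δd/d)² + (1·δy/y)²) = √(0.00701 + 0.00254) = 0.0977, so δp = 163.
Q = p + x + c: δQ = √(δp² + δx² + δc²) = √(26400 + 1520 + 729) = 169

169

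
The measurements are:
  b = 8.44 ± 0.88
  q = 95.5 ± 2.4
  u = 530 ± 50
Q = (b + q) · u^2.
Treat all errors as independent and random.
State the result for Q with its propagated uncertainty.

Let w = b + q = 104. δw = √(δb² + δq²) = √(0.774 + 5.76) = 2.56, so δw/w = 0.0246.
Q is then a monomial in w, u:
δQ/Q = √((δw/w)² + (2·δu/u)²) = √(0.000605 + 0.0356) = 0.190
Q = 2.92e+07, so δQ = 0.190 × 2.92e+07 = 5.56e+06.

(2.92 ± 0.556) × 10^7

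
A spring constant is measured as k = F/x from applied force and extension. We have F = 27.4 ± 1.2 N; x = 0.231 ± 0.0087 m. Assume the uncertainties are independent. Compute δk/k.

0.0578

Products/powers → add relative errors in quadrature, weighted by exponent:
  (1·δF/F)² = (1×0.0438)² = 0.00192;  (-1·δx/x)² = (-1×0.0377)² = 0.00142
δk/k = √(0.00334) = 0.0578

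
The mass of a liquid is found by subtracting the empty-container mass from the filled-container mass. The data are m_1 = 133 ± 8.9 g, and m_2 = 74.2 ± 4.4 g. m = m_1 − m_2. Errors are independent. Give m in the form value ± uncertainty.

For a sum/difference, combine absolute errors in quadrature:
  (δm_1)² = 79.2;  (δm_2)² = 19.4
δm = √(98.6) = 9.93 g
m = 58.8 g.

58.8 ± 9.93 g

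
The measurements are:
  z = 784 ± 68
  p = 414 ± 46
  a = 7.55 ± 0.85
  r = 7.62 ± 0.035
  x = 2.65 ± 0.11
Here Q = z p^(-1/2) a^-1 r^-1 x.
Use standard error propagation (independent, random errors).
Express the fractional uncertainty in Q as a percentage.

Products/powers → add relative errors in quadrature, weighted by exponent:
  (1·δz/z)² = (1×0.0867)² = 0.00752;  (−½·δp/p)² = (-0.5×0.111)² = 0.00309;  (-1·δa/a)² = (-1×0.113)² = 0.0127;  (-1·δr/r)² = (-1×0.00459)² = 2.11e-05;  (1·δx/x)² = (1×0.0415)² = 0.00172
δQ/Q = √(0.0250) = 0.158

15.8%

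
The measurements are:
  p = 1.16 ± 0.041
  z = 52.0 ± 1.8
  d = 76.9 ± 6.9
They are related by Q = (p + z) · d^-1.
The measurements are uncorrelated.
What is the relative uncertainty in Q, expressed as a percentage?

Let u = p + z = 53.2. δu = √(δp² + δz²) = √(0.00168 + 3.24) = 1.80, so δu/u = 0.0339.
Q is then a monomial in u, d:
δQ/Q = √((δu/u)² + (-1·δd/d)²) = √(0.00115 + 0.00805) = 0.0959

9.59%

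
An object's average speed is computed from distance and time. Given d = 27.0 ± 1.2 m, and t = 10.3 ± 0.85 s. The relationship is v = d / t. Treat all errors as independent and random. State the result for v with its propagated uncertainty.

Products/powers → add relative errors in quadrature, weighted by exponent:
  (1·δd/d)² = (1×0.0444)² = 0.00198;  (-1·δt/t)² = (-1×0.0825)² = 0.00681
δv/v = √(0.00879) = 0.0937
v = 2.62 m/s, so δv = 0.0937 × 2.62 = 0.246 m/s.

2.62 ± 0.246 m/s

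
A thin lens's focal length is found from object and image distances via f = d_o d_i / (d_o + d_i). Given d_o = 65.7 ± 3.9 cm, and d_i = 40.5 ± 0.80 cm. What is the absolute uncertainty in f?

∂f/∂d_o = (d_i/(d_o+d_i))² = 0.145;  ∂f/∂d_i = (d_o/(d_o+d_i))² = 0.383
δf = √((∂f/∂d_o · δd_o)² + (∂f/∂d_i · δd_i)²) = √(0.322 + 0.0937) = 0.645 cm

0.645 cm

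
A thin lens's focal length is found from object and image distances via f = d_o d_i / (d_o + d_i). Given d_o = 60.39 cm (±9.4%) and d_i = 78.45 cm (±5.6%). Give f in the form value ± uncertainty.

∂f/∂d_o = (d_i/(d_o+d_i))² = 0.319;  ∂f/∂d_i = (d_o/(d_o+d_i))² = 0.189
δf = √((∂f/∂d_o · δd_o)² + (∂f/∂d_i · δd_i)²) = √(3.28 + 0.691) = 1.99 cm
f = 34.12 cm.

34.12 ± 1.99 cm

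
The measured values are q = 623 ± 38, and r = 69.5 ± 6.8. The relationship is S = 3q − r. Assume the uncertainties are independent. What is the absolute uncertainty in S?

Absolute uncertainties add in quadrature for a linear combination:
  (3·δq)² = 13000;  (δr)² = 46.2
δS = √(13000) = 114

114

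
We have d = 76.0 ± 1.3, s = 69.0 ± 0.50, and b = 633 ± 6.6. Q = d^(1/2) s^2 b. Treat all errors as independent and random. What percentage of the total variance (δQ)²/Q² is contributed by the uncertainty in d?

18.7%

(δQ/Q)² = (½·δd/d)² + (2·δs/s)² + (1·δb/b)²
  d term: (0.5×0.0171)² = 7.31e-05
  s term: (2×0.00725)² = 0.000210
  b term: (1×0.0104)² = 0.000109
Total = 0.000392. Share from d = 7.31e-05/0.000392 = 0.187.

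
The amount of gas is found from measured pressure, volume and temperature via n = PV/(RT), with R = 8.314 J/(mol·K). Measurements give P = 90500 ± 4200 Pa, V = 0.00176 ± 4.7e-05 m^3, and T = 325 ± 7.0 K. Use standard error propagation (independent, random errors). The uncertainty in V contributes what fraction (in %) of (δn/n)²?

21.4%

(δn/n)² = (1·δP/P)² + (1·δV/V)² + (-1·δT/T)²
  P term: (1×0.0464)² = 0.00215
  V term: (1×0.0267)² = 0.000713
  T term: (-1×0.0215)² = 0.000464
Total = 0.00333. Share from V = 0.000713/0.00333 = 0.214.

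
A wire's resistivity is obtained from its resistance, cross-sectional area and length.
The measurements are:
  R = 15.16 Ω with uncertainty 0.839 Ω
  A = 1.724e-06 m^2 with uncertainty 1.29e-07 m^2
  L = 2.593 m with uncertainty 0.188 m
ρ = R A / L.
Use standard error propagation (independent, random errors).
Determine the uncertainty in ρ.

Each factor contributes (exponent × relative error)² to (δρ/ρ)²:
  (1·δR/R)² = (1×0.0553)² = 0.00306;  (1·δA/A)² = (1×0.0748)² = 0.00560;  (-1·δL/L)² = (-1×0.0725)² = 0.00526
δρ/ρ = √(0.0139) = 0.118
ρ = 1.008e-05 Ω·m, so δρ = 0.118 × 1.008e-05 = 1.19e-06 Ω·m.

1.19e-06 Ω·m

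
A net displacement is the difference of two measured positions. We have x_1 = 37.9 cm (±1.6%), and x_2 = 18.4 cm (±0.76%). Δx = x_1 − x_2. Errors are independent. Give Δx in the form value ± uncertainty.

Absolute uncertainties add in quadrature for a linear combination:
  (δx_1)² = 0.368;  (δx_2)² = 0.0196
δΔx = √(0.387) = 0.622 cm
Δx = 19.5 cm.

19.5 ± 0.622 cm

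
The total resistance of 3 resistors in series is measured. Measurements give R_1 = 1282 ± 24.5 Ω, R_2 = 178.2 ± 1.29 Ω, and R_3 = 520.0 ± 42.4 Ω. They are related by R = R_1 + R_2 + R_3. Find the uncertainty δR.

For a sum/difference, combine absolute errors in quadrature:
  (δR_1)² = 600;  (δR_2)² = 1.66;  (δR_3)² = 1800
δR = √(2400) = 49.0 Ω

49.0 Ω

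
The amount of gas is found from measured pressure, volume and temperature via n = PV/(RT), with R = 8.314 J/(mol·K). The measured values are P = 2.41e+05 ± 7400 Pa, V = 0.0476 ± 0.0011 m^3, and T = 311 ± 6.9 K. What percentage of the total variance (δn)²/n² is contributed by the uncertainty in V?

27.1%

(δn/n)² = (1·δP/P)² + (1·δV/V)² + (-1·δT/T)²
  P term: (1×0.0307)² = 0.000943
  V term: (1×0.0231)² = 0.000534
  T term: (-1×0.0222)² = 0.000492
Total = 0.00197. Share from V = 0.000534/0.00197 = 0.271.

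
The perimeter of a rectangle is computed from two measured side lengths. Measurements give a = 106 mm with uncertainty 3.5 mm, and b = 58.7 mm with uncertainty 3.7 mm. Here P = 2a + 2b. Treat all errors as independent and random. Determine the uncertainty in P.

For a sum/difference, combine absolute errors in quadrature:
  (2·δa)² = 49.0;  (2·δb)² = 54.8
δP = √(104) = 10.2 mm

10.2 mm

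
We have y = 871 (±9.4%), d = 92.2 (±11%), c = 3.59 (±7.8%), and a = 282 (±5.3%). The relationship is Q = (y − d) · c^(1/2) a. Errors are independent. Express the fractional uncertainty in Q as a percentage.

12.5%

Let u = y − d = 779. δu = √(δy² + δd²) = √(6700 + 103) = 82.5, so δu/u = 0.106.
Q is then a monomial in u, c, a:
δQ/Q = √((δu/u)² + (½·δc/c)² + (1·δa/a)²) = √(0.0112 + 0.00152 + 0.00281) = 0.125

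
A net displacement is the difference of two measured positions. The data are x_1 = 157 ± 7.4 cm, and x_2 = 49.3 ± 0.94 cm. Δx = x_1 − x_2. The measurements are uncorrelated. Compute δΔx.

Absolute uncertainties add in quadrature for a linear combination:
  (δx_1)² = 54.8;  (δx_2)² = 0.884
δΔx = √(55.6) = 7.46 cm

7.46 cm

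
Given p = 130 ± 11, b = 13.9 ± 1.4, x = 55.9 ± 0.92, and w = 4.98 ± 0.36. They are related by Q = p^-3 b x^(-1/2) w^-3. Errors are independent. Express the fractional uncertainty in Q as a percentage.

34.9%

Relative error in a monomial: (δQ/Q)² = Σ (nᵢ · δxᵢ/xᵢ)².
  (-3·δp/p)² = (-3×0.0846)² = 0.0644;  (1·δb/b)² = (1×0.101)² = 0.0101;  (−½·δx/x)² = (-0.5×0.0165)² = 6.77e-05;  (-3·δw/w)² = (-3×0.0723)² = 0.0470
δQ/Q = √(0.122) = 0.349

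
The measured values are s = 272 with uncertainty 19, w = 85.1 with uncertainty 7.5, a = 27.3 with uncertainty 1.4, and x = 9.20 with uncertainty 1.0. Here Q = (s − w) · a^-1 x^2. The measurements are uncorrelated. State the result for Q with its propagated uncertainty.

579 ± 144

Let u = s − w = 187. δu = √(δs² + δw²) = √(361 + 56.2) = 20.4, so δu/u = 0.109.
Q is then a monomial in u, a, x:
δQ/Q = √((δu/u)² + (-1·δa/a)² + (2·δx/x)²) = √(0.0119 + 0.00263 + 0.0473) = 0.249
Q = 579, so δQ = 0.249 × 579 = 144.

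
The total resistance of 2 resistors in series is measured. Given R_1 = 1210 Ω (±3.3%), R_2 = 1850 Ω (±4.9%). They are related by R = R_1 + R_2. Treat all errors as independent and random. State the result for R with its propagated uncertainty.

For a sum/difference, combine absolute errors in quadrature:
  (δR_1)² = 1590;  (δR_2)² = 8220
δR = √(9810) = 99.1 Ω
R = 3060 Ω.

3060 ± 99.1 Ω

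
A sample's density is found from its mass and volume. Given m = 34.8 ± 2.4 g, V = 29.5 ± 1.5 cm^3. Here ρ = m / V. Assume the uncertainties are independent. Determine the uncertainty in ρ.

Since ρ is a product/quotient, work with relative uncertainties:
  (1·δm/m)² = (1×0.0690)² = 0.00476;  (-1·δV/V)² = (-1×0.0508)² = 0.00259
δρ/ρ = √(0.00734) = 0.0857
ρ = 1.18 g/cm^3, so δρ = 0.0857 × 1.18 = 0.101 g/cm^3.

0.101 g/cm^3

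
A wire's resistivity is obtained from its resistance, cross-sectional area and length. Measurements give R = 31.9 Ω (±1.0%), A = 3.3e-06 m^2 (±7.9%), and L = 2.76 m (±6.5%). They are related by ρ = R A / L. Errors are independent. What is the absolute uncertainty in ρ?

3.92e-06 Ω·m

Relative error in a monomial: (δρ/ρ)² = Σ (nᵢ · δxᵢ/xᵢ)².
  (1·δR/R)² = (1×0.0100)² = 0.000100;  (1·δA/A)² = (1×0.0790)² = 0.00624;  (-1·δL/L)² = (-1×0.0650)² = 0.00423
δρ/ρ = √(0.0106) = 0.103
ρ = 3.81e-05 Ω·m, so δρ = 0.103 × 3.81e-05 = 3.92e-06 Ω·m.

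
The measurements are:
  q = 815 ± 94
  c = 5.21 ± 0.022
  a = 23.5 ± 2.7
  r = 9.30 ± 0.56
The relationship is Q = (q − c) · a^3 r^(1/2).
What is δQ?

1.17e+07

Let u = q − c = 810. δu = √(δq² + δc²) = √(8840 + 0.000484) = 94.0, so δu/u = 0.116.
Q is then a monomial in u, a, r:
δQ/Q = √((δu/u)² + (3·δa/a)² + (½·δr/r)²) = √(0.0135 + 0.119 + 0.000906) = 0.365
Q = 3.2e+07, so δQ = 0.365 × 3.2e+07 = 1.17e+07.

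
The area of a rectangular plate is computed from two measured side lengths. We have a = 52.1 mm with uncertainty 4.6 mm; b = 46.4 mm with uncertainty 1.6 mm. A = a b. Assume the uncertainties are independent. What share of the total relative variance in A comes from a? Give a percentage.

86.8%

(δA/A)² = (1·δa/a)² + (1·δb/b)²
  a term: (1×0.0883)² = 0.00780
  b term: (1×0.0345)² = 0.00119
Total = 0.00898. Share from a = 0.00780/0.00898 = 0.868.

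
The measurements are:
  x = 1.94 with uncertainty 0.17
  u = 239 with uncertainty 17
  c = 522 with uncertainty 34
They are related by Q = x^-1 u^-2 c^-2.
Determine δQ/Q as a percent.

21.2%

Each factor contributes (exponent × relative error)² to (δQ/Q)²:
  (-1·δx/x)² = (-1×0.0876)² = 0.00768;  (-2·δu/u)² = (-2×0.0711)² = 0.0202;  (-2·δc/c)² = (-2×0.0651)² = 0.0170
δQ/Q = √(0.0449) = 0.212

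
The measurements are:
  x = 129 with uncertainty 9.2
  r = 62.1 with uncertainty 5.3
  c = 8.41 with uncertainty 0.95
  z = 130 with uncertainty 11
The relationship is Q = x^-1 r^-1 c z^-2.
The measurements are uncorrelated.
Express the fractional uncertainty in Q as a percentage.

Relative error in a monomial: (δQ/Q)² = Σ (nᵢ · δxᵢ/xᵢ)².
  (-1·δx/x)² = (-1×0.0713)² = 0.00509;  (-1·δr/r)² = (-1×0.0853)² = 0.00728;  (1·δc/c)² = (1×0.113)² = 0.0128;  (-2·δz/z)² = (-2×0.0846)² = 0.0286
δQ/Q = √(0.0538) = 0.232

23.2%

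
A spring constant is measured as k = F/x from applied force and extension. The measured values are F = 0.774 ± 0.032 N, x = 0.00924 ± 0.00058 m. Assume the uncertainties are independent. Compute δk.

Since k is a product/quotient, work with relative uncertainties:
  (1·δF/F)² = (1×0.0413)² = 0.00171;  (-1·δx/x)² = (-1×0.0628)² = 0.00394
δk/k = √(0.00565) = 0.0752
k = 83.8 N/m, so δk = 0.0752 × 83.8 = 6.30 N/m.

6.30 N/m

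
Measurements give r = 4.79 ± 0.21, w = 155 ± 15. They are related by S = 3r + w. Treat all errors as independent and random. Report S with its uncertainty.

Sums and differences: (δS)² = Σ (cᵢ δxᵢ)².
  (3·δr)² = 0.397;  (δw)² = 225
δS = √(225) = 15.0
S = 169.

169 ± 15.0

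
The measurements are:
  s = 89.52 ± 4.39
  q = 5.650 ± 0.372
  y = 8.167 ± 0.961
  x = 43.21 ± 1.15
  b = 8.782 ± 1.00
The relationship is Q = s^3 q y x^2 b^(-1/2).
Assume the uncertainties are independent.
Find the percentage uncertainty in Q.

21.4%

For a monomial Q ∝ s^3, q, y, x^2, b^(-1/2), fractional errors add in quadrature:
  (3·δs/s)² = (3×0.0490)² = 0.0216;  (1·δq/q)² = (1×0.0658)² = 0.00433;  (1·δy/y)² = (1×0.118)² = 0.0138;  (2·δx/x)² = (2×0.0266)² = 0.00283;  (−½·δb/b)² = (-0.5×0.114)² = 0.00324
δQ/Q = √(0.0459) = 0.214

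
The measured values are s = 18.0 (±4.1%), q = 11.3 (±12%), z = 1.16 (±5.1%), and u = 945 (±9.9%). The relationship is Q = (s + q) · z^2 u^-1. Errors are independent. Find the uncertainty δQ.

0.00632

Let w = s + q = 29.3. δw = √(δs² + δq²) = √(0.545 + 1.84) = 1.54, so δw/w = 0.0527.
Q is then a monomial in w, z, u:
δQ/Q = √((δw/w)² + (2·δz/z)² + (-1·δu/u)²) = √(0.00278 + 0.0104 + 0.00980) = 0.152
Q = 0.0417, so δQ = 0.152 × 0.0417 = 0.00632.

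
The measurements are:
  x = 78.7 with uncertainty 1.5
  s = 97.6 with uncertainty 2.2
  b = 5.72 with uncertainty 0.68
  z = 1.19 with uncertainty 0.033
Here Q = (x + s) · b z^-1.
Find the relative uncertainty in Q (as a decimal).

0.123

Let u = x + s = 176. δu = √(δx² + δs²) = √(2.25 + 4.84) = 2.66, so δu/u = 0.0151.
Q is then a monomial in u, b, z:
δQ/Q = √((δu/u)² + (1·δb/b)² + (-1·δz/z)²) = √(0.000228 + 0.0141 + 0.000769) = 0.123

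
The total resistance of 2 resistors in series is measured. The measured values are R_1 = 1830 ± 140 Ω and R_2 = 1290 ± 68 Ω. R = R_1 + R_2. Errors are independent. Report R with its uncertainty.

Sums and differences: (δR)² = Σ (cᵢ δxᵢ)².
  (δR_1)² = 19600;  (δR_2)² = 4620
δR = √(24200) = 156 Ω
R = 3120 Ω.

3120 ± 156 Ω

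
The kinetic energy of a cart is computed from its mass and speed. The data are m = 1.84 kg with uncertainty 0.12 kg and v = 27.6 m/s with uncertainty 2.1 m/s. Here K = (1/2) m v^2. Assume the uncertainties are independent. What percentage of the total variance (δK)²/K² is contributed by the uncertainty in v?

84.5%

(δK/K)² = (1·δm/m)² + (2·δv/v)²
  m term: (1×0.0652)² = 0.00425
  v term: (2×0.0761)² = 0.0232
Total = 0.0274. Share from v = 0.0232/0.0274 = 0.845.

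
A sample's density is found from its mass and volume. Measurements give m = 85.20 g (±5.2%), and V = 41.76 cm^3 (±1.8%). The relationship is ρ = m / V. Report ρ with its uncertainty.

2.040 ± 0.112 g/cm^3

Since ρ is a product/quotient, work with relative uncertainties:
  (1·δm/m)² = (1×0.0520)² = 0.00270;  (-1·δV/V)² = (-1×0.0180)² = 0.000324
δρ/ρ = √(0.00303) = 0.0550
ρ = 2.040 g/cm^3, so δρ = 0.0550 × 2.040 = 0.112 g/cm^3.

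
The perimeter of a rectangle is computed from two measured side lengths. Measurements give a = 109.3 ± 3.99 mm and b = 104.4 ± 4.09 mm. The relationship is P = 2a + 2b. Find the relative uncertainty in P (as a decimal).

0.0267

Sums and differences: (δP)² = Σ (cᵢ δxᵢ)².
  (2·δa)² = 63.7;  (2·δb)² = 66.9
δP = √(131) = 11.4 mm
P = 427.4 mm, so δP/P = 11.4/427.4 = 0.0267.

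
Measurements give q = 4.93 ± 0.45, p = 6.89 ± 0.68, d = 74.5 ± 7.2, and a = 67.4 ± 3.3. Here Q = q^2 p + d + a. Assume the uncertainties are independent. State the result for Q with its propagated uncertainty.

Let w = q^2·p = 167. δw/w = √((2·δq/q)² + (1·δp/p)²) = √(0.0333 + 0.00974) = 0.208, so δw = 34.8.
Q = w + d + a: δQ = √(δw² + δd² + δa²) = √(1210 + 51.8 + 10.9) = 35.6
Q = 309.

309 ± 35.6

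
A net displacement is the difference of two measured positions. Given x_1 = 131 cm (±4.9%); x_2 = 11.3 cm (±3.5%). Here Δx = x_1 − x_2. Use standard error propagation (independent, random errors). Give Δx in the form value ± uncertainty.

Δx is a linear combination, so absolute uncertainties add in quadrature:
  (δx_1)² = 41.2;  (δx_2)² = 0.156
δΔx = √(41.4) = 6.43 cm
Δx = 120 cm.

120 ± 6.43 cm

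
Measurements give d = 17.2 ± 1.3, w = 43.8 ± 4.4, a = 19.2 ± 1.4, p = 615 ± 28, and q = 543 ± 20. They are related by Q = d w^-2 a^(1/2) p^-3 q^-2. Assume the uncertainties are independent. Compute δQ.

1.53e-16

Q is a product of powers, so relative uncertainties combine in quadrature:
  (1·δd/d)² = (1×0.0756)² = 0.00571;  (-2·δw/w)² = (-2×0.100)² = 0.0404;  (½·δa/a)² = (0.5×0.0729)² = 0.00133;  (-3·δp/p)² = (-3×0.0455)² = 0.0187;  (-2·δq/q)² = (-2×0.0368)² = 0.00543
δQ/Q = √(0.0715) = 0.267
Q = 5.73e-16, so δQ = 0.267 × 5.73e-16 = 1.53e-16.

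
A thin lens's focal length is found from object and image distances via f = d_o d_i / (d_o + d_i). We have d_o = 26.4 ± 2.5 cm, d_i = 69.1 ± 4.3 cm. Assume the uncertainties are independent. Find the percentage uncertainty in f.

7.06%

∂f/∂d_o = (d_i/(d_o+d_i))² = 0.524;  ∂f/∂d_i = (d_o/(d_o+d_i))² = 0.0764
δf = √((∂f/∂d_o · δd_o)² + (∂f/∂d_i · δd_i)²) = √(1.71 + 0.108) = 1.35 cm
f = 19.1 cm, so δf/f = 1.35/19.1 = 0.0706.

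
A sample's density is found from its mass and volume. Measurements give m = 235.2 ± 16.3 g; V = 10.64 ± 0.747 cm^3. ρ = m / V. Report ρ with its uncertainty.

22.11 ± 2.18 g/cm^3

Each factor contributes (exponent × relative error)² to (δρ/ρ)²:
  (1·δm/m)² = (1×0.0693)² = 0.00480;  (-1·δV/V)² = (-1×0.0702)² = 0.00493
δρ/ρ = √(0.00973) = 0.0987
ρ = 22.11 g/cm^3, so δρ = 0.0987 × 22.11 = 2.18 g/cm^3.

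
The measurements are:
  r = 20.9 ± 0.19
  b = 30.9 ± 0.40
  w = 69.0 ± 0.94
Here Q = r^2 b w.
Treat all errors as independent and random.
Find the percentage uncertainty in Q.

2.61%

Each factor contributes (exponent × relative error)² to (δQ/Q)²:
  (2·δr/r)² = (2×0.00909)² = 0.000331;  (1·δb/b)² = (1×0.0129)² = 0.000168;  (1·δw/w)² = (1×0.0136)² = 0.000186
δQ/Q = √(0.000684) = 0.0261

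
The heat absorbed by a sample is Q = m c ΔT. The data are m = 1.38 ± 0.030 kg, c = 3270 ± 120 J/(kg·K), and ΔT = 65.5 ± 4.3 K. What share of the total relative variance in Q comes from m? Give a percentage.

(δQ/Q)² = (1·δm/m)² + (1·δc/c)² + (1·δΔT/ΔT)²
  m term: (1×0.0217)² = 0.000473
  c term: (1×0.0367)² = 0.00135
  ΔT term: (1×0.0656)² = 0.00431
Total = 0.00613. Share from m = 0.000473/0.00613 = 0.0771.

7.71%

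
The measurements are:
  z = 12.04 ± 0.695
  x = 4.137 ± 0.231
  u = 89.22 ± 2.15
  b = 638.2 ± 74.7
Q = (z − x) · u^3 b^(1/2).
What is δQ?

1.86e+07

Let w = z − x = 7.903. δw = √(δz² + δx²) = √(0.483 + 0.0534) = 0.732, so δw/w = 0.0927.
Q is then a monomial in w, u, b:
δQ/Q = √((δw/w)² + (3·δu/u)² + (½·δb/b)²) = √(0.00859 + 0.00523 + 0.00343) = 0.131
Q = 1.418e+08, so δQ = 0.131 × 1.418e+08 = 1.86e+07.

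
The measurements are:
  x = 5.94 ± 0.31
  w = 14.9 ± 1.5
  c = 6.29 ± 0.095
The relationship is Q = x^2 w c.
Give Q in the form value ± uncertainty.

Q is a product of powers, so relative uncertainties combine in quadrature:
  (2·δx/x)² = (2×0.0522)² = 0.0109;  (1·δw/w)² = (1×0.101)² = 0.0101;  (1·δc/c)² = (1×0.0151)² = 0.000228
δQ/Q = √(0.0213) = 0.146
Q = 3310, so δQ = 0.146 × 3310 = 482.

3310 ± 482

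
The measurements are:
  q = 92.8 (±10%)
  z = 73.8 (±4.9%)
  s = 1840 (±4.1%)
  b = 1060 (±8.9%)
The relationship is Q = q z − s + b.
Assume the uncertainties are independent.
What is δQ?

Let p = q·z = 6850. δp/p = √((1·δq/q)² + (1·δz/z)²) = √(0.0100 + 0.00240) = 0.111, so δp = 763.
Q = p − s + b: δQ = √(δp² + δs² + δb²) = √(5.82e+05 + 5690 + 8900) = 772

772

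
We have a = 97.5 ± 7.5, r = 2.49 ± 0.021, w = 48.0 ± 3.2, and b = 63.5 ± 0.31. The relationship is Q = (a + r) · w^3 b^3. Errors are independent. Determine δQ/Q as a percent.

21.4%

Let u = a + r = 100.0. δu = √(δa² + δr²) = √(56.2 + 0.000441) = 7.50, so δu/u = 0.0750.
Q is then a monomial in u, w, b:
δQ/Q = √((δu/u)² + (3·δw/w)² + (3·δb/b)²) = √(0.00563 + 0.0400 + 0.000214) = 0.214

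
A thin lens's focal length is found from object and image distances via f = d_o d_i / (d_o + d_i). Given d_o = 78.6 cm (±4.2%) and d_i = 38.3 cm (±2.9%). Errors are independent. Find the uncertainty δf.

0.615 cm

∂f/∂d_o = (d_i/(d_o+d_i))² = 0.107;  ∂f/∂d_i = (d_o/(d_o+d_i))² = 0.452
δf = √((∂f/∂d_o · δd_o)² + (∂f/∂d_i · δd_i)²) = √(0.126 + 0.252) = 0.615 cm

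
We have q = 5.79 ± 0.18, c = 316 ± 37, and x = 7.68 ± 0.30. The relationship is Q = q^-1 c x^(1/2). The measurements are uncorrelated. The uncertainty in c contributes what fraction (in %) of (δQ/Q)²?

(δQ/Q)² = (-1·δq/q)² + (1·δc/c)² + (½·δx/x)²
  q term: (-1×0.0311)² = 0.000966
  c term: (1×0.117)² = 0.0137
  x term: (0.5×0.0391)² = 0.000381
Total = 0.0151. Share from c = 0.0137/0.0151 = 0.910.

91.0%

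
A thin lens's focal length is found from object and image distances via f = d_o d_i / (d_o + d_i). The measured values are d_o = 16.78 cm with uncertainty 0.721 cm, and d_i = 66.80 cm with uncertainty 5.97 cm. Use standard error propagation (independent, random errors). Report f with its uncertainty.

∂f/∂d_o = (d_i/(d_o+d_i))² = 0.639;  ∂f/∂d_i = (d_o/(d_o+d_i))² = 0.0403
δf = √((∂f/∂d_o · δd_o)² + (∂f/∂d_i · δd_i)²) = √(0.212 + 0.0579) = 0.520 cm
f = 13.41 cm.

13.41 ± 0.520 cm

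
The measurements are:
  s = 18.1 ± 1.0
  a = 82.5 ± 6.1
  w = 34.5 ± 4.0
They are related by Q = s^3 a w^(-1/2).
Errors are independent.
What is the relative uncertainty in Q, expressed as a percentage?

Q is a product of powers, so relative uncertainties combine in quadrature:
  (3·δs/s)² = (3×0.0552)² = 0.0275;  (1·δa/a)² = (1×0.0739)² = 0.00547;  (−½·δw/w)² = (-0.5×0.116)² = 0.00336
δQ/Q = √(0.0363) = 0.191

19.1%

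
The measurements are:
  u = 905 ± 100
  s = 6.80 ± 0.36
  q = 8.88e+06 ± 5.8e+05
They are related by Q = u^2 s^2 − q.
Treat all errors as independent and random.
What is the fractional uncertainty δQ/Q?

0.321

Let p = u^2·s^2 = 3.79e+07. δp/p = √((2·δu/u)² + (2·δs/s)²) = √(0.0488 + 0.0112) = 0.245, so δp = 9.28e+06.
Q = p − q: δQ = √(δp² + δq²) = √(8.61e+13 + 3.36e+11) = 9.3e+06
Q = 2.9e+07, so δQ/Q = 9.3e+06/2.9e+07 = 0.321.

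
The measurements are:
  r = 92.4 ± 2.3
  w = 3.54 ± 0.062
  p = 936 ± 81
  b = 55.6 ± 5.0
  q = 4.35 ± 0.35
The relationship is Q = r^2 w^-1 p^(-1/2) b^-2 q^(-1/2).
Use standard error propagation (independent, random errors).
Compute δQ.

Since Q is a product/quotient, work with relative uncertainties:
  (2·δr/r)² = (2×0.0249)² = 0.00248;  (-1·δw/w)² = (-1×0.0175)² = 0.000307;  (−½·δp/p)² = (-0.5×0.0865)² = 0.00187;  (-2·δb/b)² = (-2×0.0899)² = 0.0323;  (−½·δq/q)² = (-0.5×0.0805)² = 0.00162
δQ/Q = √(0.0386) = 0.197
Q = 0.0122, so δQ = 0.197 × 0.0122 = 0.00240.

0.00240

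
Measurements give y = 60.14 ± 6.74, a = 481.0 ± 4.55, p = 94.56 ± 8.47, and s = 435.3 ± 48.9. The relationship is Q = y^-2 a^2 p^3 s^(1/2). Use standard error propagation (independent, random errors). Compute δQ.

4e+08

Products/powers → add relative errors in quadrature, weighted by exponent:
  (-2·δy/y)² = (-2×0.112)² = 0.0502;  (2·δa/a)² = (2×0.00946)² = 0.000358;  (3·δp/p)² = (3×0.0896)² = 0.0722;  (½·δs/s)² = (0.5×0.112)² = 0.00315
δQ/Q = √(0.126) = 0.355
Q = 1.128e+09, so δQ = 0.355 × 1.128e+09 = 4e+08.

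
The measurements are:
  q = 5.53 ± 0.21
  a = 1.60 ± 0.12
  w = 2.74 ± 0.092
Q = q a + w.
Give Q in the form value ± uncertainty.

Let p = q·a = 8.85. δp/p = √((1·δq/q)² + (1·δa/a)²) = √(0.00144 + 0.00562) = 0.0841, so δp = 0.744.
Q = p + w: δQ = √(δp² + δw²) = √(0.553 + 0.00846) = 0.749
Q = 11.6.

11.6 ± 0.749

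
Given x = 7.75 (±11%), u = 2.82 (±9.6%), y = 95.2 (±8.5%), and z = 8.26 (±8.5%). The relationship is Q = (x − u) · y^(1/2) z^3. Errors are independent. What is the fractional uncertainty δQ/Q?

0.316

Let w = x − u = 4.93. δw = √(δx² + δu²) = √(0.727 + 0.0733) = 0.894, so δw/w = 0.181.
Q is then a monomial in w, y, z:
δQ/Q = √((δw/w)² + (½·δy/y)² + (3·δz/z)²) = √(0.0329 + 0.00181 + 0.0650) = 0.316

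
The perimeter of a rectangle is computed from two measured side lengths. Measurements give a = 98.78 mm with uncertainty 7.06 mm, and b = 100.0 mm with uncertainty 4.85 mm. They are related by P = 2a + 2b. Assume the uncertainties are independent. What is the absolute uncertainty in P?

Sums and differences: (δP)² = Σ (cᵢ δxᵢ)².
  (2·δa)² = 199;  (2·δb)² = 94.1
δP = √(293) = 17.1 mm

17.1 mm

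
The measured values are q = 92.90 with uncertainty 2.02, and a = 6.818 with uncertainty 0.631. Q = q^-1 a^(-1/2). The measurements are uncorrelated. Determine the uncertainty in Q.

0.000211

Since Q is a product/quotient, work with relative uncertainties:
  (-1·δq/q)² = (-1×0.0217)² = 0.000473;  (−½·δa/a)² = (-0.5×0.0925)² = 0.00214
δQ/Q = √(0.00261) = 0.0511
Q = 0.004122, so δQ = 0.0511 × 0.004122 = 0.000211.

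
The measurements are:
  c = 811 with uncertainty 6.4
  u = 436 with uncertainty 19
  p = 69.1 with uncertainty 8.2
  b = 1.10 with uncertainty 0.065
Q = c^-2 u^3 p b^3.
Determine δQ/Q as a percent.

25.1%

Each factor contributes (exponent × relative error)² to (δQ/Q)²:
  (-2·δc/c)² = (-2×0.00789)² = 0.000249;  (3·δu/u)² = (3×0.0436)² = 0.0171;  (1·δp/p)² = (1×0.119)² = 0.0141;  (3·δb/b)² = (3×0.0591)² = 0.0314
δQ/Q = √(0.0628) = 0.251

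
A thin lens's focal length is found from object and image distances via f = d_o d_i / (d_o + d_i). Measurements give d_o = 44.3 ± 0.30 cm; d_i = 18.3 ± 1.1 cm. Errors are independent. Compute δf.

∂f/∂d_o = (d_i/(d_o+d_i))² = 0.0855;  ∂f/∂d_i = (d_o/(d_o+d_i))² = 0.501
δf = √((∂f/∂d_o · δd_o)² + (∂f/∂d_i · δd_i)²) = √(0.000657 + 0.303) = 0.551 cm

0.551 cm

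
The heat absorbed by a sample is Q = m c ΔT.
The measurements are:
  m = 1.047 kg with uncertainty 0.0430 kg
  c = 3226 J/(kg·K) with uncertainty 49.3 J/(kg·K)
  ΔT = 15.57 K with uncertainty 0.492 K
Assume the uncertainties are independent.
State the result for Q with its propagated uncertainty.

52590 ± 2840 J

Q is a product of powers, so relative uncertainties combine in quadrature:
  (1·δm/m)² = (1×0.0411)² = 0.00169;  (1·δc/c)² = (1×0.0153)² = 0.000234;  (1·δΔT/ΔT)² = (1×0.0316)² = 0.000999
δQ/Q = √(0.00292) = 0.0540
Q = 52590 J, so δQ = 0.0540 × 52590 = 2840 J.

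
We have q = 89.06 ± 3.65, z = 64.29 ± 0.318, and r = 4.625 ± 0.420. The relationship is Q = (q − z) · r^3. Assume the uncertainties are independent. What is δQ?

Let u = q − z = 24.77. δu = √(δq² + δz²) = √(13.3 + 0.101) = 3.66, so δu/u = 0.148.
Q is then a monomial in u, r:
δQ/Q = √((δu/u)² + (3·δr/r)²) = √(0.0219 + 0.0742) = 0.310
Q = 2451, so δQ = 0.310 × 2451 = 760.

760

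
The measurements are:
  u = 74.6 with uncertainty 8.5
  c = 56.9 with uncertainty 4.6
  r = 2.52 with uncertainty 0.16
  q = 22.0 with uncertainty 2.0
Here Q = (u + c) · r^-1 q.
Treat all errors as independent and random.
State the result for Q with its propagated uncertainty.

1150 ± 153

Let w = u + c = 132. δw = √(δu² + δc²) = √(72.2 + 21.2) = 9.66, so δw/w = 0.0735.
Q is then a monomial in w, r, q:
δQ/Q = √((δw/w)² + (-1·δr/r)² + (1·δq/q)²) = √(0.00540 + 0.00403 + 0.00826) = 0.133
Q = 1150, so δQ = 0.133 × 1150 = 153.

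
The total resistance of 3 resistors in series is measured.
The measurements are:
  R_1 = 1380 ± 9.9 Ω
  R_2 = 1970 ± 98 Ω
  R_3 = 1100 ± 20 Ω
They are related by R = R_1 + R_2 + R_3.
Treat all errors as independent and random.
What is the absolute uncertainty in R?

101 Ω

Each term contributes (cᵢ δxᵢ)² to (δR)²:
  (δR_1)² = 98.0;  (δR_2)² = 9600;  (δR_3)² = 400
δR = √(10100) = 101 Ω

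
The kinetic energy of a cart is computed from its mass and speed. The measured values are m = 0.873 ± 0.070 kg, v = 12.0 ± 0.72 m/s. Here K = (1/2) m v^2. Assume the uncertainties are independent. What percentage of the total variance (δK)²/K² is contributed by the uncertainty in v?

69.1%

(δK/K)² = (1·δm/m)² + (2·δv/v)²
  m term: (1×0.0802)² = 0.00643
  v term: (2×0.0600)² = 0.0144
Total = 0.0208. Share from v = 0.0144/0.0208 = 0.691.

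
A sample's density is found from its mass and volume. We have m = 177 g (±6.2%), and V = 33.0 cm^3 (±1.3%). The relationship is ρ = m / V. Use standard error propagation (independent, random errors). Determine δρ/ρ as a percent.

6.33%

ρ is a product of powers, so relative uncertainties combine in quadrature:
  (1·δm/m)² = (1×0.0620)² = 0.00384;  (-1·δV/V)² = (-1×0.0130)² = 0.000169
δρ/ρ = √(0.00401) = 0.0633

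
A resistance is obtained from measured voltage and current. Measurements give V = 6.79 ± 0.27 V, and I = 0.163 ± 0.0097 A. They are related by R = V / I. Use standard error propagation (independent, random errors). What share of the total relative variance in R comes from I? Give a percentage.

(δR/R)² = (1·δV/V)² + (-1·δI/I)²
  V term: (1×0.0398)² = 0.00158
  I term: (-1×0.0595)² = 0.00354
Total = 0.00512. Share from I = 0.00354/0.00512 = 0.691.

69.1%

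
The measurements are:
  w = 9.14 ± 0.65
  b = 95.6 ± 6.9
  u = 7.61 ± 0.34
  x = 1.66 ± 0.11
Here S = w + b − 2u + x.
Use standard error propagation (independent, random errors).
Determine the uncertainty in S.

6.96

S is a linear combination, so absolute uncertainties add in quadrature:
  (δw)² = 0.423;  (δb)² = 47.6;  (2·δu)² = 0.462;  (δx)² = 0.0121
δS = √(48.5) = 6.96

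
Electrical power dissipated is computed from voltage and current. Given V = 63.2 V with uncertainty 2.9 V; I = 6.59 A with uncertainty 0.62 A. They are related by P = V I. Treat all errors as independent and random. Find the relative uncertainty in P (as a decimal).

0.105

Each factor contributes (exponent × relative error)² to (δP/P)²:
  (1·δV/V)² = (1×0.0459)² = 0.00211;  (1·δI/I)² = (1×0.0941)² = 0.00885
δP/P = √(0.0110) = 0.105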